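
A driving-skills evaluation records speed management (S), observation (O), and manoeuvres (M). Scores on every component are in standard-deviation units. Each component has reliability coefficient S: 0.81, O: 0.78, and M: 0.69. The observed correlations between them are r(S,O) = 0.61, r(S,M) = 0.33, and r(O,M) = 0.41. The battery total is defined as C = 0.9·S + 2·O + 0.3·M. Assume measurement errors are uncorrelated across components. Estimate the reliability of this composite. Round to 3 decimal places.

Var(C) = 0.9² + 2² + 0.3² + 2·[1.8·0.61 + 0.27·0.33 + 0.6·0.41] = 4.9 + 2.8662 = 7.7662.
Under uncorrelated errors the observed covariances equal the true-score covariances, so only the own-variance terms attenuate.
True-score variance = [0.9²·0.81 + 2²·0.78 + 0.3²·0.69] + 2.8662 = 3.8382 + 2.8662 = 6.7044.
Reliability = 6.7044 / 7.7662 = 0.863.

0.863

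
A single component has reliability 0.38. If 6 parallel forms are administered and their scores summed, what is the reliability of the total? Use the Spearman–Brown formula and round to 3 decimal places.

ρ_k = kρ / (1 + (k−1)ρ) = 6·0.38 / (1 + 5·0.38) = 2.280 / 2.900 = 0.786.

0.786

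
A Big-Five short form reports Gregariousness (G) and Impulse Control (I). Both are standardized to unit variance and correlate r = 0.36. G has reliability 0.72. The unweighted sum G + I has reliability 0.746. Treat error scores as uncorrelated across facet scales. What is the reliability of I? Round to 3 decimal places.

0.589

Var(G+I) = 2 + 2·0.36 = 2.720.
True-score variance = ρ_G + ρ_I + 2·0.36, so 0.746 = (0.72 + ρ_I + 0.72) / 2.720.
ρ_I = 0.746·2.720 − 0.72 − 0.72 = 0.589.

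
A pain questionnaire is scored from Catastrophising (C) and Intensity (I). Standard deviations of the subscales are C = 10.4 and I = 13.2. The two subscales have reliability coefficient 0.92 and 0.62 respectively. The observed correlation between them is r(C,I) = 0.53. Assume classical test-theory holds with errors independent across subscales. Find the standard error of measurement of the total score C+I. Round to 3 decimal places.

Var(total) = 282.4 + 145.517 = 427.917.
True-score variance = 207.536 + 145.517 = 353.053, so reliability = 0.8251.
Error variance = 427.917 − 353.053 = 74.864; SEM = √74.864 = 8.652.

8.652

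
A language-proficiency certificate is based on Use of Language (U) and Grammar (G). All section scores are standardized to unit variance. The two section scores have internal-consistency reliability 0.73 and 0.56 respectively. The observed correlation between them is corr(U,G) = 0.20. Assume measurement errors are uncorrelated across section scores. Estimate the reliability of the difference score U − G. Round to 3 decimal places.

Var(U−G) = 1 + 1 − 2·0.20 = 2 − 0.4 = 1.6.
Under uncorrelated errors the observed covariances equal the true-score covariances, so only the own-variance terms attenuate.
True-score variance = [0.73 + 0.56] − 0.4 = 1.29 − 0.4 = 0.89.
Reliability = 0.89 / 1.6 = 0.556.

0.556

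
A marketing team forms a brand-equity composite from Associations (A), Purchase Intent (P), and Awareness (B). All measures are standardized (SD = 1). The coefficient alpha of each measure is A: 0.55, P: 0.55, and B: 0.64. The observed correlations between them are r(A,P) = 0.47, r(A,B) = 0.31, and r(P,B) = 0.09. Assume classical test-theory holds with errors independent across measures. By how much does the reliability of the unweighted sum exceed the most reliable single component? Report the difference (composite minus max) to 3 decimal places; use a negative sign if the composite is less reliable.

0.094

Var(sum) = 3 + 1.74 = 4.74; true-score variance = 1.74 + 1.74 = 3.48; composite reliability = 0.7342.
Max component reliability = 0.6400.
Difference = 0.7342 − 0.6400 = 0.094.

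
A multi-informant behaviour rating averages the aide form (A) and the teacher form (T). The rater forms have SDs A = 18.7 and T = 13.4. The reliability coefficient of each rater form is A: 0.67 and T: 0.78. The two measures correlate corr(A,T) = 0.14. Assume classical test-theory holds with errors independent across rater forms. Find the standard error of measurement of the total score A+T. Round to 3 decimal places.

Var(total) = 529.25 + 70.1624 = 599.412.
True-score variance = 374.349 + 70.1624 = 444.512, so reliability = 0.7416.
Error variance = 599.412 − 444.512 = 154.901; SEM = √154.901 = 12.446.

12.446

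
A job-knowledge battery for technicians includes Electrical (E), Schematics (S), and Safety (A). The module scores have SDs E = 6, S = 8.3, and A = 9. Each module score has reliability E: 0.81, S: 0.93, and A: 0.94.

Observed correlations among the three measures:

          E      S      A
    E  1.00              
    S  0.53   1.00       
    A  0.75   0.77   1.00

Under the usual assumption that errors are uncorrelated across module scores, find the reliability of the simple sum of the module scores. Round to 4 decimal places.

Var(E+S+A) = 6² + 8.3² + 9² + 2·[6·8.3·0.53 + 6·9·0.75 + 8.3·9·0.77] = 185.89 + 248.826 = 434.716.
With uncorrelated errors the cross-covariances are all true-score covariance, so they carry over unchanged; only the diagonal terms shrink to ρᵢσᵢ².
True-score variance = [6²·0.81 + 8.3²·0.93 + 9²·0.94] + 248.826 = 169.368 + 248.826 = 418.194.
Reliability = 418.194 / 434.716 = 0.9620.

0.9620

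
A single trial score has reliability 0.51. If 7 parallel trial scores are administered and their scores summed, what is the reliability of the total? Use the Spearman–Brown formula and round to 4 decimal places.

0.8793

ρ_k = kρ / (1 + (k−1)ρ) = 7·0.51 / (1 + 6·0.51) = 3.570 / 4.060 = 0.8793.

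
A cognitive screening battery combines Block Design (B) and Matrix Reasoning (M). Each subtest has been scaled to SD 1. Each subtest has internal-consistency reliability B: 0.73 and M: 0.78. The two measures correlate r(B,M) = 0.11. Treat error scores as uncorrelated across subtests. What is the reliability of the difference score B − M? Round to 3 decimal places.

0.725

Var(B−M) = 1 + 1 − 2·0.11 = 2 − 0.22 = 1.78.
Under uncorrelated errors the observed covariances equal the true-score covariances, so only the own-variance terms attenuate.
True-score variance = [0.73 + 0.78] − 0.22 = 1.51 − 0.22 = 1.29.
Reliability = 1.29 / 1.78 = 0.725.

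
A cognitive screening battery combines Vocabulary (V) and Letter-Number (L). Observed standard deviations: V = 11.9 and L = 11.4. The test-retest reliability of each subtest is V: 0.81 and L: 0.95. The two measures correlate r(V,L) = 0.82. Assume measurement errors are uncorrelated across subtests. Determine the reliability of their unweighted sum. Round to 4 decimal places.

Var(V+L) = 11.9² + 11.4² + 2·[11.9·11.4·0.82] = 271.57 + 222.482 = 494.052.
Under uncorrelated errors the observed covariances equal the true-score covariances, so only the own-variance terms attenuate.
True-score variance = [11.9²·0.81 + 11.4²·0.95] + 222.482 = 238.166 + 222.482 = 460.649.
Reliability = 460.649 / 494.052 = 0.9324.

0.9324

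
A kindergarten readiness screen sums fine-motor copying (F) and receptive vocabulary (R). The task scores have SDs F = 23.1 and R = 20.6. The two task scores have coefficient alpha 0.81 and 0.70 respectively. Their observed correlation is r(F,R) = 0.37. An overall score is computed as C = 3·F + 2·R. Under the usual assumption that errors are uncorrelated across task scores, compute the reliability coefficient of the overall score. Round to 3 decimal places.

Var(C) = 3²·23.1² + 2²·20.6² + 2·[6·23.1·20.6·0.37] = 6499.93 + 2112.82 = 8612.75.
Under uncorrelated errors the observed covariances equal the true-score covariances, so only the own-variance terms attenuate.
True-score variance = [3²·23.1²·0.81 + 2²·20.6²·0.70] + 2112.82 = 5078.22 + 2112.82 = 7191.04.
Reliability = 7191.04 / 8612.75 = 0.835.

0.835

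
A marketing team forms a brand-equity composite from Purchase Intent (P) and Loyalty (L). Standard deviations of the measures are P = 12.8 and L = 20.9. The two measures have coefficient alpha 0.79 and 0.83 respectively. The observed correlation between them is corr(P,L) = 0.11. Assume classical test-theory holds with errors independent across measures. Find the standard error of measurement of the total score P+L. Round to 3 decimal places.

10.424

Var(total) = 600.65 + 58.8544 = 659.504.
True-score variance = 491.986 + 58.8544 = 550.84, so reliability = 0.8352.
Error variance = 659.504 − 550.84 = 108.664; SEM = √108.664 = 10.424.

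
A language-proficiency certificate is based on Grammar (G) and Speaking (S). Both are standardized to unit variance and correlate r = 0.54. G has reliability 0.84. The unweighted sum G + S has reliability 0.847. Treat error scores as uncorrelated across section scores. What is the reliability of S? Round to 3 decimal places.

0.689

Var(G+S) = 2 + 2·0.54 = 3.080.
True-score variance = ρ_G + ρ_S + 2·0.54, so 0.847 = (0.84 + ρ_S + 1.08) / 3.080.
ρ_S = 0.847·3.080 − 0.84 − 1.08 = 0.689.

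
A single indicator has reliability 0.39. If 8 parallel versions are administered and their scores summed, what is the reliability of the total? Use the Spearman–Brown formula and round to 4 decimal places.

ρ_k = kρ / (1 + (k−1)ρ) = 8·0.39 / (1 + 7·0.39) = 3.120 / 3.730 = 0.8365.

0.8365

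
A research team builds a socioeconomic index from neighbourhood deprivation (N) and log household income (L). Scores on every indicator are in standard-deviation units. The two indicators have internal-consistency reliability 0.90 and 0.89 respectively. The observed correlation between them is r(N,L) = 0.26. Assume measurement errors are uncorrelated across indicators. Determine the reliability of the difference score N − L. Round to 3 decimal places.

Var(N−L) = 1 + 1 − 2·0.26 = 2 − 0.52 = 1.48.
With uncorrelated errors the cross-covariances are all true-score covariance, so they carry over unchanged; only the diagonal terms shrink to ρᵢσᵢ².
True-score variance = [0.90 + 0.89] − 0.52 = 1.79 − 0.52 = 1.27.
Reliability = 1.27 / 1.48 = 0.858.

0.858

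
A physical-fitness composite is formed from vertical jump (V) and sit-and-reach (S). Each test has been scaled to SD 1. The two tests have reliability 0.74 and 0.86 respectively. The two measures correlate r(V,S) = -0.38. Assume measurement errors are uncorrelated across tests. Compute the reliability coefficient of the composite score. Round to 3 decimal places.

Var(V+S) = 2 + 2·[(-0.38)] = 2 − 0.76 = 1.24.
With uncorrelated errors the cross-covariances are all true-score covariance, so they carry over unchanged; only the diagonal terms shrink to ρᵢσᵢ².
True-score variance = [0.74 + 0.86] − 0.76 = 1.6 − 0.76 = 0.84.
Reliability = 0.84 / 1.24 = 0.677.

0.677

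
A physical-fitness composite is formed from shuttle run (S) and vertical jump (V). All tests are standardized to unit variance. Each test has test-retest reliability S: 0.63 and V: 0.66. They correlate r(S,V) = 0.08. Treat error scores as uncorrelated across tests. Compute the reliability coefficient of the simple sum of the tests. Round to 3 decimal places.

Var(S+V) = 2 + 2·[0.08] = 2 + 0.16 = 2.16.
With uncorrelated errors the cross-covariances are all true-score covariance, so they carry over unchanged; only the diagonal terms shrink to ρᵢσᵢ².
True-score variance = [0.63 + 0.66] + 0.16 = 1.29 + 0.16 = 1.45.
Reliability = 1.45 / 2.16 = 0.671.

0.671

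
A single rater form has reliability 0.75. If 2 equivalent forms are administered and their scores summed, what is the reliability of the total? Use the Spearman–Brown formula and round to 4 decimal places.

ρ_k = kρ / (1 + (k−1)ρ) = 2·0.75 / (1 + 1·0.75) = 1.500 / 1.750 = 0.8571.

0.8571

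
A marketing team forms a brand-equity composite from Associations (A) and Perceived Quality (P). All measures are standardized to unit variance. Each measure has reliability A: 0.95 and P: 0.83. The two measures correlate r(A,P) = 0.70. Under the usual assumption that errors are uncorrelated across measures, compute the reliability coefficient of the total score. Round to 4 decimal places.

Var(A+P) = 2 + 2·[0.70] = 2 + 1.4 = 3.4.
Under uncorrelated errors the observed covariances equal the true-score covariances, so only the own-variance terms attenuate.
True-score variance = [0.95 + 0.83] + 1.4 = 1.78 + 1.4 = 3.18.
Reliability = 3.18 / 3.4 = 0.9353.

0.9353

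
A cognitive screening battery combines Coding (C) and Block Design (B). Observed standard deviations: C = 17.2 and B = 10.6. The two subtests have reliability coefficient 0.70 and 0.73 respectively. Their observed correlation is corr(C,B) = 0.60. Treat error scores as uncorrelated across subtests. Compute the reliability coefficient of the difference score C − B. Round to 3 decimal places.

0.371

Var(C−B) = 17.2² + 10.6² − 2·17.2·10.6·0.60 = 408.2 − 218.784 = 189.416.
With uncorrelated errors the cross-covariances are all true-score covariance, so they carry over unchanged; only the diagonal terms shrink to ρᵢσᵢ².
True-score variance = [17.2²·0.70 + 10.6²·0.73] − 218.784 = 289.111 − 218.784 = 70.3268.
Reliability = 70.3268 / 189.416 = 0.371.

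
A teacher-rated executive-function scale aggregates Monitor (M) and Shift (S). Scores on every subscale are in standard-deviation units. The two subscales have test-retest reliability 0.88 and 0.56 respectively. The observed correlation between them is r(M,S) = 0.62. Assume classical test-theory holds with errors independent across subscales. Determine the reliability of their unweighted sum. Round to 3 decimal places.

Var(M+S) = 2 + 2·[0.62] = 2 + 1.24 = 3.24.
With uncorrelated errors the cross-covariances are all true-score covariance, so they carry over unchanged; only the diagonal terms shrink to ρᵢσᵢ².
True-score variance = [0.88 + 0.56] + 1.24 = 1.44 + 1.24 = 2.68.
Reliability = 2.68 / 3.24 = 0.827.

0.827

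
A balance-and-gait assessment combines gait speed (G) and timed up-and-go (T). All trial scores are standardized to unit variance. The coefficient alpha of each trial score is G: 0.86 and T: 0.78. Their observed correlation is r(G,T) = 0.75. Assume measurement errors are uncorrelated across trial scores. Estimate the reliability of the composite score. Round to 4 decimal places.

0.8971

Var(G+T) = 2 + 2·[0.75] = 2 + 1.5 = 3.5.
Under uncorrelated errors the observed covariances equal the true-score covariances, so only the own-variance terms attenuate.
True-score variance = [0.86 + 0.78] + 1.5 = 1.64 + 1.5 = 3.14.
Reliability = 3.14 / 3.5 = 0.8971.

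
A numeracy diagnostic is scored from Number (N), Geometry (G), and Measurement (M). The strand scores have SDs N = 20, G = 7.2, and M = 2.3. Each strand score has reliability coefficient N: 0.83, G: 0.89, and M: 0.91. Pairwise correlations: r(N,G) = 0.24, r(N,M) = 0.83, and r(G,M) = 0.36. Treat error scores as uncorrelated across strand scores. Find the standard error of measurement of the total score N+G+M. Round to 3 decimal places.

Var(total) = 457.13 + 157.403 = 614.533.
True-score variance = 382.952 + 157.403 = 540.355, so reliability = 0.8793.
Error variance = 614.533 − 540.355 = 74.1785; SEM = √74.1785 = 8.613.

8.613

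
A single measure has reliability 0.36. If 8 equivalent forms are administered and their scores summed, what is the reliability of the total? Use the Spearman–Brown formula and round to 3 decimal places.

ρ_k = kρ / (1 + (k−1)ρ) = 8·0.36 / (1 + 7·0.36) = 2.880 / 3.520 = 0.818.

0.818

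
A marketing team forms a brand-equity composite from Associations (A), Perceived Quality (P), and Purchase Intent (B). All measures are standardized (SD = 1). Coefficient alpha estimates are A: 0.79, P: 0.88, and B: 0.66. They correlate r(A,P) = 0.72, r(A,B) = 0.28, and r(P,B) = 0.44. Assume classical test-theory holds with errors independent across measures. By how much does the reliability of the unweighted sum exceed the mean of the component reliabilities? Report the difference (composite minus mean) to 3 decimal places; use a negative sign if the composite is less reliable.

0.109

Var(sum) = 3 + 2.88 = 5.88; true-score variance = 2.33 + 2.88 = 5.21; composite reliability = 0.8861.
Mean component reliability = 0.7767.
Difference = 0.8861 − 0.7767 = 0.109.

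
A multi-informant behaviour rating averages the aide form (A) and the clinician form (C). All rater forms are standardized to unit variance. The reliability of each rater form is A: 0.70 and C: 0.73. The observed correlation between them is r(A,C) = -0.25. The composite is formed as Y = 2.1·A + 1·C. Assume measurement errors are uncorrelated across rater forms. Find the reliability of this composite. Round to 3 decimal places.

Var(Y) = 2.1² + 1 + 2·[2.1·(-0.25)] = 5.41 − 1.05 = 4.36.
Under uncorrelated errors the observed covariances equal the true-score covariances, so only the own-variance terms attenuate.
True-score variance = [2.1²·0.70 + 0.73] − 1.05 = 3.817 − 1.05 = 2.767.
Reliability = 2.767 / 4.36 = 0.635.

0.635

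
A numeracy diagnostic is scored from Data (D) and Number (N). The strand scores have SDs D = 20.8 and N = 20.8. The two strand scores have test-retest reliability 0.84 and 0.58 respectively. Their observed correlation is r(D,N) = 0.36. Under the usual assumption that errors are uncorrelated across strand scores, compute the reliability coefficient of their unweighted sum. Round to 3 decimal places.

Var(D+N) = 20.8² + 20.8² + 2·[20.8·20.8·0.36] = 865.28 + 311.501 = 1176.78.
Because errors are independent across components, Cov(Tᵢ,Tⱼ) = Cov(Xᵢ,Xⱼ); the off-diagonal part of the true-score variance is the same as above.
True-score variance = [20.8²·0.84 + 20.8²·0.58] + 311.501 = 614.349 + 311.501 = 925.85.
Reliability = 925.85 / 1176.78 = 0.787.

0.787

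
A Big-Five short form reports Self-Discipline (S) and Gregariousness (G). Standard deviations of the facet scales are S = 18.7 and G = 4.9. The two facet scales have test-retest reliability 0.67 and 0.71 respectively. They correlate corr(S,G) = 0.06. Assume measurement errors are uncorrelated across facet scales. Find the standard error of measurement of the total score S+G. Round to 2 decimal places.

Var(total) = 373.7 + 10.9956 = 384.696.
True-score variance = 251.339 + 10.9956 = 262.335, so reliability = 0.6819.
Error variance = 384.696 − 262.335 = 122.361; SEM = √122.361 = 11.06.

11.06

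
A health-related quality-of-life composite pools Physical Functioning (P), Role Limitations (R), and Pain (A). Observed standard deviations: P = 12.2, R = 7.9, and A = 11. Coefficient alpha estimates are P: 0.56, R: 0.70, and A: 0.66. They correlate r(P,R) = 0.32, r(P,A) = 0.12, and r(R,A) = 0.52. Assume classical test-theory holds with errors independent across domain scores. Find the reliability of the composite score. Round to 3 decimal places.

0.757

Var(P+R+A) = 12.2² + 7.9² + 11² + 2·[12.2·7.9·0.32 + 12.2·11·0.12 + 7.9·11·0.52] = 332.25 + 184.267 = 516.517.
With uncorrelated errors the cross-covariances are all true-score covariance, so they carry over unchanged; only the diagonal terms shrink to ρᵢσᵢ².
True-score variance = [12.2²·0.56 + 7.9²·0.70 + 11²·0.66] + 184.267 = 206.897 + 184.267 = 391.165.
Reliability = 391.165 / 516.517 = 0.757.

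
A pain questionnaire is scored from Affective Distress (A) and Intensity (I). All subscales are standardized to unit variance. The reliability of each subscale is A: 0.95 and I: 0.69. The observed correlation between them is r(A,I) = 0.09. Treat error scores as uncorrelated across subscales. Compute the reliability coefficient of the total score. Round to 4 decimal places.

Var(A+I) = 2 + 2·[0.09] = 2 + 0.18 = 2.18.
Under uncorrelated errors the observed covariances equal the true-score covariances, so only the own-variance terms attenuate.
True-score variance = [0.95 + 0.69] + 0.18 = 1.64 + 0.18 = 1.82.
Reliability = 1.82 / 2.18 = 0.8349.

0.8349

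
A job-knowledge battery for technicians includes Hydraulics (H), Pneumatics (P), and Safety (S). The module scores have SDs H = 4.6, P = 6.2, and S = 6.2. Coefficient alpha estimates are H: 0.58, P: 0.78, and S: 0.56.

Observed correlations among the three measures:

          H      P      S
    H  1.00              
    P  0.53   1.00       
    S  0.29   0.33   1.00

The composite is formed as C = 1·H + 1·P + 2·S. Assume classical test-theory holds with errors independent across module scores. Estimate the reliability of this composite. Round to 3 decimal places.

Var(C) = 4.6² + 6.2² + 2²·6.2² + 2·[4.6·6.2·0.53 + 2·4.6·6.2·0.29 + 2·6.2·6.2·0.33] = 213.36 + 114.055 = 327.415.
Because errors are independent across components, Cov(Tᵢ,Tⱼ) = Cov(Xᵢ,Xⱼ); the off-diagonal part of the true-score variance is the same as above.
True-score variance = [4.6²·0.58 + 6.2²·0.78 + 2²·6.2²·0.56] + 114.055 = 128.362 + 114.055 = 242.417.
Reliability = 242.417 / 327.415 = 0.740.

0.740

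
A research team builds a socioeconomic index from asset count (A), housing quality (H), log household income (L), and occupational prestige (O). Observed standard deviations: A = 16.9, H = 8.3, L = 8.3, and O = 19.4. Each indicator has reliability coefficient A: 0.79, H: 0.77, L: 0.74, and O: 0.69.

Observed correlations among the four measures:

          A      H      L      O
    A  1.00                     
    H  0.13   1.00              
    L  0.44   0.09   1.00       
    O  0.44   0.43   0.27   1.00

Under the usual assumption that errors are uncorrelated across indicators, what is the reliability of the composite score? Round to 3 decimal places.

Var(A+H+L+O) = 16.9² + 8.3² + 8.3² + 19.4² + 2·[16.9·8.3·0.13 + 16.9·8.3·0.44 + 16.9·19.4·0.44 + 8.3·8.3·0.09 + 8.3·19.4·0.43 + 8.3·19.4·0.27] = 799.75 + 686.253 = 1486.
With uncorrelated errors the cross-covariances are all true-score covariance, so they carry over unchanged; only the diagonal terms shrink to ρᵢσᵢ².
True-score variance = [16.9²·0.79 + 8.3²·0.77 + 8.3²·0.74 + 19.4²·0.69] + 686.253 = 589.344 + 686.253 = 1275.6.
Reliability = 1275.6 / 1486 = 0.858.

0.858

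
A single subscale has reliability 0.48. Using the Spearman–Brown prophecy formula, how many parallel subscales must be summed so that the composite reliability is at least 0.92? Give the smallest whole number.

k ≥ ρ*(1−ρ₁)/(ρ₁(1−ρ*)) = 0.92·0.52 / (0.48·0.08) = 12.458.
Smallest integer k = 13.

13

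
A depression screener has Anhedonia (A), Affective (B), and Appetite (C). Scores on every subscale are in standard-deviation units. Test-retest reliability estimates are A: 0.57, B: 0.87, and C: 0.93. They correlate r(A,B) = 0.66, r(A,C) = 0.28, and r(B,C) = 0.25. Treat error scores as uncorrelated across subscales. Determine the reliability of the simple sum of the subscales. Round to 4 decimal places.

0.8829

Var(A+B+C) = 3 + 2·[0.66 + 0.28 + 0.25] = 3 + 2.38 = 5.38.
Because errors are independent across components, Cov(Tᵢ,Tⱼ) = Cov(Xᵢ,Xⱼ); the off-diagonal part of the true-score variance is the same as above.
True-score variance = [0.57 + 0.87 + 0.93] + 2.38 = 2.37 + 2.38 = 4.75.
Reliability = 4.75 / 5.38 = 0.8829.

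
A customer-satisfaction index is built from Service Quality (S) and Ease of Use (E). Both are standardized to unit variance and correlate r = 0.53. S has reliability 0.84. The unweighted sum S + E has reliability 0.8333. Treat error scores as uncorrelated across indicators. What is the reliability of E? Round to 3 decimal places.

Var(S+E) = 2 + 2·0.53 = 3.060.
True-score variance = ρ_S + ρ_E + 2·0.53, so 0.8333 = (0.84 + ρ_E + 1.06) / 3.060.
ρ_E = 0.8333·3.060 − 0.84 − 1.06 = 0.650.

0.650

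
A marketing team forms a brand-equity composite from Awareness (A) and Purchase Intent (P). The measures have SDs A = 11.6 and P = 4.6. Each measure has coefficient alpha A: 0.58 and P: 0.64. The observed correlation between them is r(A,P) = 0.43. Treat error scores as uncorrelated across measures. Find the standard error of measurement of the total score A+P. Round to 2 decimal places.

Var(total) = 155.72 + 45.8896 = 201.61.
True-score variance = 91.5872 + 45.8896 = 137.477, so reliability = 0.6819.
Error variance = 201.61 − 137.477 = 64.1328; SEM = √64.1328 = 8.01.

8.01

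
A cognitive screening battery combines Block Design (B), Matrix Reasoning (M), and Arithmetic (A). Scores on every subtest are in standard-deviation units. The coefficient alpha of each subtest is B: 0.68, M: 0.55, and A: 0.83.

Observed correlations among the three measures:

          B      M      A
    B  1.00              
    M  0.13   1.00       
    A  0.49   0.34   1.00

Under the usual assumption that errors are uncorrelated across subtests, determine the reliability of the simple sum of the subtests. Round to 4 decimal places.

Var(B+M+A) = 3 + 2·[0.13 + 0.49 + 0.34] = 3 + 1.92 = 4.92.
With uncorrelated errors the cross-covariances are all true-score covariance, so they carry over unchanged; only the diagonal terms shrink to ρᵢσᵢ².
True-score variance = [0.68 + 0.55 + 0.83] + 1.92 = 2.06 + 1.92 = 3.98.
Reliability = 3.98 / 4.92 = 0.8089.

0.8089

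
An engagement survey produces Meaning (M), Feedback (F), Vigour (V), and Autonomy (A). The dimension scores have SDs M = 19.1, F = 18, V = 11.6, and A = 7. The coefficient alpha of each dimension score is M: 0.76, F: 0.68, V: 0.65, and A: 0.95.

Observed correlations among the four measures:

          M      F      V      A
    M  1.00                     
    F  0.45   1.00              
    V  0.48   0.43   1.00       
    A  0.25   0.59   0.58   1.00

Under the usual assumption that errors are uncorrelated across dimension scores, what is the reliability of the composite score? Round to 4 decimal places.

0.8722

Var(M+F+V+A) = 19.1² + 18² + 11.6² + 7² + 2·[19.1·18·0.45 + 19.1·11.6·0.48 + 19.1·7·0.25 + 18·11.6·0.43 + 18·7·0.59 + 11.6·7·0.58] = 872.37 + 1011.41 = 1883.78.
Because errors are independent across components, Cov(Tᵢ,Tⱼ) = Cov(Xᵢ,Xⱼ); the off-diagonal part of the true-score variance is the same as above.
True-score variance = [19.1²·0.76 + 18²·0.68 + 11.6²·0.65 + 7²·0.95] + 1011.41 = 631.59 + 1011.41 = 1643.
Reliability = 1643 / 1883.78 = 0.8722.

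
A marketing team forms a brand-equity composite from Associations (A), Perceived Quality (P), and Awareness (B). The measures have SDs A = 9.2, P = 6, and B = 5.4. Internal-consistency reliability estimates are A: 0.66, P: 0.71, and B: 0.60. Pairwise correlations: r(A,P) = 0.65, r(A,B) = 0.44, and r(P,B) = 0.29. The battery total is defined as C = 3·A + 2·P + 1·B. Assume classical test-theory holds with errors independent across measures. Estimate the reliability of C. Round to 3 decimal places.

0.796

Var(C) = 3²·9.2² + 2²·6² + 5.4² + 2·[6·9.2·6·0.65 + 3·9.2·5.4·0.44 + 2·6·5.4·0.29] = 934.92 + 599.299 = 1534.22.
Because errors are independent across components, Cov(Tᵢ,Tⱼ) = Cov(Xᵢ,Xⱼ); the off-diagonal part of the true-score variance is the same as above.
True-score variance = [3²·9.2²·0.66 + 2²·6²·0.71 + 5.4²·0.60] + 599.299 = 622.498 + 599.299 = 1221.8.
Reliability = 1221.8 / 1534.22 = 0.796.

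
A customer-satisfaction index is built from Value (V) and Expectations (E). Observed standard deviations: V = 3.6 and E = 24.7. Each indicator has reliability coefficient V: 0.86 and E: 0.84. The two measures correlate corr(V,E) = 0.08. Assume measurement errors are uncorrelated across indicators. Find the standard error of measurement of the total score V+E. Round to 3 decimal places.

Var(total) = 623.05 + 14.2272 = 637.277.
True-score variance = 523.621 + 14.2272 = 537.848, so reliability = 0.8440.
Error variance = 637.277 − 537.848 = 99.4288; SEM = √99.4288 = 9.971.

9.971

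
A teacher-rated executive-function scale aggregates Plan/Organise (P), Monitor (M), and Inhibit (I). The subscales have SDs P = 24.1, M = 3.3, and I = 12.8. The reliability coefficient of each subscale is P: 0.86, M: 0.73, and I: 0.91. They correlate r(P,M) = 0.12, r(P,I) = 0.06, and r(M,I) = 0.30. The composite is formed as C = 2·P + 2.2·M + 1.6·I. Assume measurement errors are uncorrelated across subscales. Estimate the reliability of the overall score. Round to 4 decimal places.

Var(C) = 2²·24.1² + 2.2²·3.3² + 1.6²·12.8² + 2·[4.4·24.1·3.3·0.12 + 3.2·24.1·12.8·0.06 + 3.52·3.3·12.8·0.30] = 2795.38 + 291.651 = 3087.03.
With uncorrelated errors the cross-covariances are all true-score covariance, so they carry over unchanged; only the diagonal terms shrink to ρᵢσᵢ².
True-score variance = [2²·24.1²·0.86 + 2.2²·3.3²·0.73 + 1.6²·12.8²·0.91] + 291.651 = 2418.14 + 291.651 = 2709.8.
Reliability = 2709.8 / 3087.03 = 0.8778.

0.8778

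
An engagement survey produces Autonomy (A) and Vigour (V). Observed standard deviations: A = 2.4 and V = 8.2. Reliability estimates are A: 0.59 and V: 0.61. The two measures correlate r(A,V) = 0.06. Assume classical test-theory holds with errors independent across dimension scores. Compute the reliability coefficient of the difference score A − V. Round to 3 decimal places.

Var(A−V) = 2.4² + 8.2² − 2·2.4·8.2·0.06 = 73 − 2.3616 = 70.6384.
Under uncorrelated errors the observed covariances equal the true-score covariances, so only the own-variance terms attenuate.
True-score variance = [2.4²·0.59 + 8.2²·0.61] − 2.3616 = 44.4148 − 2.3616 = 42.0532.
Reliability = 42.0532 / 70.6384 = 0.595.

0.595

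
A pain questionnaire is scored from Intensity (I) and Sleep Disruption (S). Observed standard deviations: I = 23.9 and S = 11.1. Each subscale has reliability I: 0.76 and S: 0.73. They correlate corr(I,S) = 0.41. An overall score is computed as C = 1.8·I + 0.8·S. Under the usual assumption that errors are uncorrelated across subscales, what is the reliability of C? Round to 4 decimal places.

0.7925

Var(C) = 1.8²·23.9² + 0.8²·11.1² + 2·[1.44·23.9·11.1·0.41] = 1929.57 + 313.254 = 2242.83.
With uncorrelated errors the cross-covariances are all true-score covariance, so they carry over unchanged; only the diagonal terms shrink to ρᵢσᵢ².
True-score variance = [1.8²·23.9²·0.76 + 0.8²·11.1²·0.73] + 313.254 = 1464.11 + 313.254 = 1777.37.
Reliability = 1777.37 / 2242.83 = 0.7925.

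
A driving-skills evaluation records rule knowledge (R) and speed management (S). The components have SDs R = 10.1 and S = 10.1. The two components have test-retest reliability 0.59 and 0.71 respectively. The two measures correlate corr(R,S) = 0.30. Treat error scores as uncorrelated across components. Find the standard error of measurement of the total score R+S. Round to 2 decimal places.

8.45

Var(total) = 204.02 + 61.206 = 265.226.
True-score variance = 132.613 + 61.206 = 193.819, so reliability = 0.7308.
Error variance = 265.226 − 193.819 = 71.407; SEM = √71.407 = 8.45.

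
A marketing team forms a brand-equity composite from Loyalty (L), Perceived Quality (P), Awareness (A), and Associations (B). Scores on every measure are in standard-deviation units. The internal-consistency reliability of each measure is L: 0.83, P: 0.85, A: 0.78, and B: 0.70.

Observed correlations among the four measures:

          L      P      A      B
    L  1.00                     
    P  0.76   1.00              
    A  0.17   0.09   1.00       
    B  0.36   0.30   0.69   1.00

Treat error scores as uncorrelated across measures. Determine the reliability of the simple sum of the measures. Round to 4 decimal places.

Var(L+P+A+B) = 4 + 2·[0.76 + 0.17 + 0.36 + 0.09 + 0.30 + 0.69] = 4 + 4.74 = 8.74.
With uncorrelated errors the cross-covariances are all true-score covariance, so they carry over unchanged; only the diagonal terms shrink to ρᵢσᵢ².
True-score variance = [0.83 + 0.85 + 0.78 + 0.70] + 4.74 = 3.16 + 4.74 = 7.9.
Reliability = 7.9 / 8.74 = 0.9039.

0.9039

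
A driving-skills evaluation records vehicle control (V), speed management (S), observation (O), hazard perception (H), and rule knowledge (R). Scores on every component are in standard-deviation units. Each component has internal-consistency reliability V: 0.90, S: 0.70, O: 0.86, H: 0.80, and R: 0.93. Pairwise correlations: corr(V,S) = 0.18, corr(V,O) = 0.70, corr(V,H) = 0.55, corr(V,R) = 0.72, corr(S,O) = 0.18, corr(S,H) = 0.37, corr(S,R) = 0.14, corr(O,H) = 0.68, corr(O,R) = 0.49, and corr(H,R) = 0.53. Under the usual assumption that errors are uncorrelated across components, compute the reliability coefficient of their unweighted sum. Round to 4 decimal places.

Var(V+S+O+H+R) = 5 + 2·[0.18 + 0.70 + 0.55 + 0.72 + 0.18 + 0.37 + 0.14 + 0.68 + 0.49 + 0.53] = 5 + 9.08 = 14.08.
With uncorrelated errors the cross-covariances are all true-score covariance, so they carry over unchanged; only the diagonal terms shrink to ρᵢσᵢ².
True-score variance = [0.90 + 0.70 + 0.86 + 0.80 + 0.93] + 9.08 = 4.19 + 9.08 = 13.27.
Reliability = 13.27 / 14.08 = 0.9425.

0.9425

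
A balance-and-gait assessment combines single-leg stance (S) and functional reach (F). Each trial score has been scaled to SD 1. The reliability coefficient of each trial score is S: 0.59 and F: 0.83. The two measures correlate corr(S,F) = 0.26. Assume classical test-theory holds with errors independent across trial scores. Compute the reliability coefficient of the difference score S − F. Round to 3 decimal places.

Var(S−F) = 1 + 1 − 2·0.26 = 2 − 0.52 = 1.48.
With uncorrelated errors the cross-covariances are all true-score covariance, so they carry over unchanged; only the diagonal terms shrink to ρᵢσᵢ².
True-score variance = [0.59 + 0.83] − 0.52 = 1.42 − 0.52 = 0.9.
Reliability = 0.9 / 1.48 = 0.608.

0.608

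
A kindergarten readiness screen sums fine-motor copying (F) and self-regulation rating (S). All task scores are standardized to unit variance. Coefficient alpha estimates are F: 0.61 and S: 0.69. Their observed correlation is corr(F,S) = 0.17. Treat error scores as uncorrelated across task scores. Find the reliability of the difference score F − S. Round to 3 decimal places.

0.578

Var(F−S) = 1 + 1 − 2·0.17 = 2 − 0.34 = 1.66.
Because errors are independent across components, Cov(Tᵢ,Tⱼ) = Cov(Xᵢ,Xⱼ); the off-diagonal part of the true-score variance is the same as above.
True-score variance = [0.61 + 0.69] − 0.34 = 1.3 − 0.34 = 0.96.
Reliability = 0.96 / 1.66 = 0.578.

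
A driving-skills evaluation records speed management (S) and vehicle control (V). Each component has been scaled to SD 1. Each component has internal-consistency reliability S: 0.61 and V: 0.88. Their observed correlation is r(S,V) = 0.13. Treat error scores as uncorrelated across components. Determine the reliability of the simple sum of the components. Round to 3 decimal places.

0.774

Var(S+V) = 2 + 2·[0.13] = 2 + 0.26 = 2.26.
Because errors are independent across components, Cov(Tᵢ,Tⱼ) = Cov(Xᵢ,Xⱼ); the off-diagonal part of the true-score variance is the same as above.
True-score variance = [0.61 + 0.88] + 0.26 = 1.49 + 0.26 = 1.75.
Reliability = 1.75 / 2.26 = 0.774.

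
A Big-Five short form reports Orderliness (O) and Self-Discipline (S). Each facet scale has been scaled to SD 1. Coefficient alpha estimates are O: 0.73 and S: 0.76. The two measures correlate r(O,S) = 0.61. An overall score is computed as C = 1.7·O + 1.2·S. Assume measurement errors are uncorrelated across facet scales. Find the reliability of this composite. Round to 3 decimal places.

0.835

Var(C) = 1.7² + 1.2² + 2·[2.04·0.61] = 4.33 + 2.4888 = 6.8188.
Under uncorrelated errors the observed covariances equal the true-score covariances, so only the own-variance terms attenuate.
True-score variance = [1.7²·0.73 + 1.2²·0.76] + 2.4888 = 3.2041 + 2.4888 = 5.6929.
Reliability = 5.6929 / 6.8188 = 0.835.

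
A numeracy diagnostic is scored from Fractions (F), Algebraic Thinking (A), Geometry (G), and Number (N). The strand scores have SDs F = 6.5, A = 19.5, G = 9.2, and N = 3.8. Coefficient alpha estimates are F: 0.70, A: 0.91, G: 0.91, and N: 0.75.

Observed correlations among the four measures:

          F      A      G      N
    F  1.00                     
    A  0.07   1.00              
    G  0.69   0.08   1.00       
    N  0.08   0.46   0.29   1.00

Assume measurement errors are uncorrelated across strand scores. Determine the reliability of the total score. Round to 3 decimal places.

0.922

Var(F+A+G+N) = 6.5² + 19.5² + 9.2² + 3.8² + 2·[6.5·19.5·0.07 + 6.5·9.2·0.69 + 6.5·3.8·0.08 + 19.5·9.2·0.08 + 19.5·3.8·0.46 + 9.2·3.8·0.29] = 521.58 + 221.374 = 742.954.
With uncorrelated errors the cross-covariances are all true-score covariance, so they carry over unchanged; only the diagonal terms shrink to ρᵢσᵢ².
True-score variance = [6.5²·0.70 + 19.5²·0.91 + 9.2²·0.91 + 3.8²·0.75] + 221.374 = 463.455 + 221.374 = 684.829.
Reliability = 684.829 / 742.954 = 0.922.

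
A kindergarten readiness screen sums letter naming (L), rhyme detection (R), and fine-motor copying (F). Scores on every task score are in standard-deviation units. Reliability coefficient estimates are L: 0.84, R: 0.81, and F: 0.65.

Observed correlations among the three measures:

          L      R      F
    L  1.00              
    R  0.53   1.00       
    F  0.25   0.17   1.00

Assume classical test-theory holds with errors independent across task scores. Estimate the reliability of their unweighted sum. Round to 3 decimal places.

0.857

Var(L+R+F) = 3 + 2·[0.53 + 0.25 + 0.17] = 3 + 1.9 = 4.9.
Because errors are independent across components, Cov(Tᵢ,Tⱼ) = Cov(Xᵢ,Xⱼ); the off-diagonal part of the true-score variance is the same as above.
True-score variance = [0.84 + 0.81 + 0.65] + 1.9 = 2.3 + 1.9 = 4.2.
Reliability = 4.2 / 4.9 = 0.857.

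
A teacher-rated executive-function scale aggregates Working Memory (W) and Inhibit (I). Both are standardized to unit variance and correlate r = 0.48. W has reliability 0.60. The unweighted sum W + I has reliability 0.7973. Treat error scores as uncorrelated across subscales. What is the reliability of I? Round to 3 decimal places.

Var(W+I) = 2 + 2·0.48 = 2.960.
True-score variance = ρ_W + ρ_I + 2·0.48, so 0.7973 = (0.60 + ρ_I + 0.96) / 2.960.
ρ_I = 0.7973·2.960 − 0.60 − 0.96 = 0.800.

0.800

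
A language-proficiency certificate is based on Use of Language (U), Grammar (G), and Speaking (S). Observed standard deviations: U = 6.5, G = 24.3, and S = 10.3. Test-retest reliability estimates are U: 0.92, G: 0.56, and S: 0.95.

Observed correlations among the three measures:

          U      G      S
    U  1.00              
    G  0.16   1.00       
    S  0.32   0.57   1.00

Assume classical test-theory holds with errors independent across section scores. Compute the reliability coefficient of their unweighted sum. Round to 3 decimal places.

Var(U+G+S) = 6.5² + 24.3² + 10.3² + 2·[6.5·24.3·0.16 + 6.5·10.3·0.32 + 24.3·10.3·0.57] = 738.83 + 378.723 = 1117.55.
Under uncorrelated errors the observed covariances equal the true-score covariances, so only the own-variance terms attenuate.
True-score variance = [6.5²·0.92 + 24.3²·0.56 + 10.3²·0.95] + 378.723 = 470.33 + 378.723 = 849.053.
Reliability = 849.053 / 1117.55 = 0.760.

0.760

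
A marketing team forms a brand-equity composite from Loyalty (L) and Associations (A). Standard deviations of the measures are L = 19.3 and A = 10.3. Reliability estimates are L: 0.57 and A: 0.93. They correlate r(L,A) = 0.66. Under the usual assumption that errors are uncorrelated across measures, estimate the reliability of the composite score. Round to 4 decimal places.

0.7738

Var(L+A) = 19.3² + 10.3² + 2·[19.3·10.3·0.66] = 478.58 + 262.403 = 740.983.
With uncorrelated errors the cross-covariances are all true-score covariance, so they carry over unchanged; only the diagonal terms shrink to ρᵢσᵢ².
True-score variance = [19.3²·0.57 + 10.3²·0.93] + 262.403 = 310.983 + 262.403 = 573.386.
Reliability = 573.386 / 740.983 = 0.7738.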